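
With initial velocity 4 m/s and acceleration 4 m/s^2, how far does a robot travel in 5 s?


Given: v0 = 4 m/s, a = 4 m/s^2, t = 5 s
Using s = v0*t + (1/2)*a*t^2
s = 4*5 + (1/2)*4*5^2
s = 20 + (1/2)*100
s = 20 + 50
s = 70

70 m


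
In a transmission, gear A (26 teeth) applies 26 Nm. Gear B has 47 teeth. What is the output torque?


Given: N1 = 26, N2 = 47, T1 = 26 Nm
Using T2/T1 = N2/N1
T2 = T1 * N2 / N1
T2 = 26 * 47 / 26
T2 = 1222 / 26
T2 = 47 Nm

47 Nm


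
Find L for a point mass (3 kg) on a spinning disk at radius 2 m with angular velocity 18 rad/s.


Given: m = 3 kg, r = 2 m, omega = 18 rad/s
For a point mass: I = m*r^2
I = 3*2^2 = 3*4 = 12
L = I*omega = 12*18
L = 216 kg*m^2/s

216 kg*m^2/s


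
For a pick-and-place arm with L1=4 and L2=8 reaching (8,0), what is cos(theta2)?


Given: L1 = 4, L2 = 8, target (x, y) = (8, 0)
Using cos(theta2) = (x^2 + y^2 - L1^2 - L2^2) / (2*L1*L2)
x^2 + y^2 = 8^2 + 0 = 64
L1^2 + L2^2 = 16 + 64 = 80
Numerator = 64 - 80 = -16
Denominator = 2*4*8 = 64
cos(theta2) = -16/64 = -1/4

-1/4


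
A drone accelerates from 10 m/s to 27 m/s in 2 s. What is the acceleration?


Given: initial velocity v0 = 10 m/s, final velocity v = 27 m/s, time t = 2 s
Using a = (v - v0) / t
a = (27 - 10) / 2
a = 17 / 2
a = 17/2 m/s^2

17/2 m/s^2


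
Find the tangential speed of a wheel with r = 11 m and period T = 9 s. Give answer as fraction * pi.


Given: radius r = 11 m, period T = 9 s
Using v = 2*pi*r / T
v = 2*pi*11 / 9
v = 22*pi / 9
v = 22/9*pi m/s

22/9*pi m/s


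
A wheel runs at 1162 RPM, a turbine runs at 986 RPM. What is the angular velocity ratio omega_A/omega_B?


Given: RPM_A = 1162, RPM_B = 986
omega = 2*pi*RPM/60, so omega_A/omega_B = RPM_A / RPM_B
omega_A/omega_B = 1162 / 986
omega_A/omega_B = 581/493

581/493


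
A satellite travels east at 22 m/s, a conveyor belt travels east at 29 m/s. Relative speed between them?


Given: v_A = 22 m/s east, v_B = 29 m/s east
Both move in the same direction; relative speed = |v_A - v_B|
|22 - 29| = |-7|
= 7 m/s

7 m/s


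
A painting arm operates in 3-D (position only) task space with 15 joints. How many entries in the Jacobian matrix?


Given: task space dimension = 3, joints = 15
Jacobian is a 3 x 15 matrix
Total entries = rows * columns
Total = 3 * 15
Total = 45

45


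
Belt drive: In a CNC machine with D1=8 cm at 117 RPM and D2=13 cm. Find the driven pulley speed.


Given: D1 = 8 cm, w1 = 117 RPM, D2 = 13 cm
Using D1*w1 = D2*w2
w2 = D1*w1 / D2
w2 = 8*117 / 13
w2 = 936 / 13
w2 = 72 RPM

72 RPM


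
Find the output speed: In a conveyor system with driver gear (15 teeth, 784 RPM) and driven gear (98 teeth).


Given: N1 = 15 teeth, w1 = 784 RPM, N2 = 98 teeth
Using N1*w1 = N2*w2
w2 = N1*w1 / N2
w2 = 15*784 / 98
w2 = 11760 / 98
w2 = 120 RPM

120 RPM


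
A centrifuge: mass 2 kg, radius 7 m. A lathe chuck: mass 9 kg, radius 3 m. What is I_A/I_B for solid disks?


Given: M1=2 kg, R1=7 m, M2=9 kg, R2=3 m
For a disk: I = (1/2)*M*R^2, so I_A/I_B = (M1*R1^2)/(M2*R2^2)
M1*R1^2 = 2*49 = 98
M2*R2^2 = 9*9 = 81
I_A/I_B = 98/81 = 98/81

98/81


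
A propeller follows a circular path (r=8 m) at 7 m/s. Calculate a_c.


Given: v = 7 m/s, r = 8 m
Using a_c = v^2 / r
a_c = 7^2 / 8
a_c = 49 / 8
a_c = 49/8 m/s^2

49/8 m/s^2


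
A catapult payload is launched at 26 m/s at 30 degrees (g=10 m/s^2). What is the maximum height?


Given: v0 = 26 m/s, theta = 30 deg, g = 10 m/s^2
sin^2(30) = 1/4
Using H = v0^2 * sin^2(theta) / (2*g)
H = 26^2 * 1/4 / (2*10)
H = 676 * 1/4 / 20
H = 169 / 20
H = 169/20 m

169/20 m


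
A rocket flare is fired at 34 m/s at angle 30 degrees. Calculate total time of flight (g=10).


Given: v0 = 34 m/s, theta = 30 deg, g = 10 m/s^2
sin(30) = 1/2
Using T = 2*v0*sin(theta) / g
T = 2*34*1/2 / 10
T = 34 / 10
T = 17/5 s

17/5 s


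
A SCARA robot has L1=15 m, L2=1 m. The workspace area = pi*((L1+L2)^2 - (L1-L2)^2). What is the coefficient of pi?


Given: L1 = 15, L2 = 1
(L1+L2)^2 = (16)^2 = 256
(L1-L2)^2 = (14)^2 = 196
Difference = 256 - 196 = 60
This equals 4*L1*L2 = 4*15*1 = 60
Workspace area = 60*pi

60


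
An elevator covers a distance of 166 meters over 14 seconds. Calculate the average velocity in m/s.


Given: distance d = 166 m, time t = 14 s
Using v = d / t
v = 166 / 14
v = 83/7 m/s

83/7 m/s


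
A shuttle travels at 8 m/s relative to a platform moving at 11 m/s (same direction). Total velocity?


Given: object velocity = 8 m/s, platform velocity = 11 m/s (same direction)
Using classical velocity addition: v_total = v_object + v_platform
v_total = 8 + 11
v_total = 19 m/s

19 m/s


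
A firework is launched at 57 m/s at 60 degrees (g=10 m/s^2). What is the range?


Given: v0 = 57 m/s, theta = 60 deg, g = 10 m/s^2
sin(2*60) = sin(120) = sqrt(3)/2
Using R = v0^2 * sin(2*theta) / g
R = 57^2 * (sqrt(3)/2) / 10
R = 3249 * sqrt(3) / 20
R = 3249/20*sqrt(3) m

3249/20*sqrt(3) m


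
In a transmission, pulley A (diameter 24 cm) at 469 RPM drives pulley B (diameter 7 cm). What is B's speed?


Given: D1 = 24 cm, w1 = 469 RPM, D2 = 7 cm
Using D1*w1 = D2*w2
w2 = D1*w1 / D2
w2 = 24*469 / 7
w2 = 11256 / 7
w2 = 1608 RPM

1608 RPM


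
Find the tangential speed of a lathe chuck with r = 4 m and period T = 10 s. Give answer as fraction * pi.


Given: radius r = 4 m, period T = 10 s
Using v = 2*pi*r / T
v = 2*pi*4 / 10
v = 8*pi / 10
v = 4/5*pi m/s

4/5*pi m/s


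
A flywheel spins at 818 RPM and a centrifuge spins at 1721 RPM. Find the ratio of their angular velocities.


Given: RPM_A = 818, RPM_B = 1721
omega = 2*pi*RPM/60, so omega_A/omega_B = RPM_A / RPM_B
omega_A/omega_B = 818 / 1721
omega_A/omega_B = 818/1721

818/1721


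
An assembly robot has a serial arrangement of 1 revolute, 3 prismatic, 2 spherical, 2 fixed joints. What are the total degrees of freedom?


Given: serial robot with 1 revolute, 3 prismatic, 2 spherical, 2 fixed joints
DOF contribution per joint type: revolute=1, prismatic=1, spherical=3, fixed=0
DOF = 1*1 + 3*1 + 2*3 + 2*0
DOF = 10

10


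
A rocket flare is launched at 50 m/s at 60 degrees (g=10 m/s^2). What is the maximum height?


Given: v0 = 50 m/s, theta = 60 deg, g = 10 m/s^2
sin^2(60) = 3/4
Using H = v0^2 * sin^2(theta) / (2*g)
H = 50^2 * 3/4 / (2*10)
H = 2500 * 3/4 / 20
H = 1875 / 20
H = 375/4 m

375/4 m


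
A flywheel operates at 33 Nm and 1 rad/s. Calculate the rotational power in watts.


Given: tau = 33 Nm, omega = 1 rad/s
Using P = tau * omega
P = 33 * 1
P = 33 W

33 W


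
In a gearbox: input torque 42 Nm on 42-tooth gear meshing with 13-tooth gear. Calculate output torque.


Given: N1 = 42, N2 = 13, T1 = 42 Nm
Using T2/T1 = N2/N1
T2 = T1 * N2 / N1
T2 = 42 * 13 / 42
T2 = 546 / 42
T2 = 13 Nm

13 Nm


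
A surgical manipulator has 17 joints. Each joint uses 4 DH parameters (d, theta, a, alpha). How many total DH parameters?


Given: 17 joints, 4 DH parameters per joint (d, theta, a, alpha)
Total DH parameters = number_of_joints * 4
Total = 17 * 4
Total = 68

68


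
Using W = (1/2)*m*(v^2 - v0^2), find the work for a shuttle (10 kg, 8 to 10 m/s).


Given: m = 10 kg, v0 = 8 m/s, v = 10 m/s
Using W = (1/2)*m*(v^2 - v0^2)
v^2 = 10^2 = 100
v0^2 = 8^2 = 64
v^2 - v0^2 = 100 - 64 = 36
W = (1/2)*10*36 = 180 J

180 J


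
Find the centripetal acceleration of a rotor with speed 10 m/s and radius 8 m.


Given: v = 10 m/s, r = 8 m
Using a_c = v^2 / r
a_c = 10^2 / 8
a_c = 100 / 8
a_c = 25/2 m/s^2

25/2 m/s^2


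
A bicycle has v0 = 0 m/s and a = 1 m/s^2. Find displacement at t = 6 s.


Given: v0 = 0 m/s, a = 1 m/s^2, t = 6 s
Using s = v0*t + (1/2)*a*t^2
s = 0*6 + (1/2)*1*6^2
s = 0 + (1/2)*36
s = 0 + 18
s = 18

18 m


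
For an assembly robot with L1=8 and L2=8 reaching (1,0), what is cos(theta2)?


Given: L1 = 8, L2 = 8, target (x, y) = (1, 0)
Using cos(theta2) = (x^2 + y^2 - L1^2 - L2^2) / (2*L1*L2)
x^2 + y^2 = 1^2 + 0 = 1
L1^2 + L2^2 = 64 + 64 = 128
Numerator = 1 - 128 = -127
Denominator = 2*8*8 = 128
cos(theta2) = -127/128 = -127/128

-127/128


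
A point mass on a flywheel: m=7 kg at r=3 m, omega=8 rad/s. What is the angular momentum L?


Given: m = 7 kg, r = 3 m, omega = 8 rad/s
For a point mass: I = m*r^2
I = 7*3^2 = 7*9 = 63
L = I*omega = 63*8
L = 504 kg*m^2/s

504 kg*m^2/s


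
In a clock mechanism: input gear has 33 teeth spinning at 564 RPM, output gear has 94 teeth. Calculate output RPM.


Given: N1 = 33 teeth, w1 = 564 RPM, N2 = 94 teeth
Using N1*w1 = N2*w2
w2 = N1*w1 / N2
w2 = 33*564 / 94
w2 = 18612 / 94
w2 = 198 RPM

198 RPM


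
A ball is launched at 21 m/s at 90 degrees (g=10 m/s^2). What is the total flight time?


Given: v0 = 21 m/s, theta = 90 deg, g = 10 m/s^2
sin(90) = 1
Using T = 2*v0*sin(theta) / g
T = 2*21*1 / 10
T = 42 / 10
T = 21/5 s

21/5 s


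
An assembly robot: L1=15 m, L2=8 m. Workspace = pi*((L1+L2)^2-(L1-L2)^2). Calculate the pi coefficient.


Given: L1 = 15, L2 = 8
(L1+L2)^2 = (23)^2 = 529
(L1-L2)^2 = (7)^2 = 49
Difference = 529 - 49 = 480
This equals 4*L1*L2 = 4*15*8 = 480
Workspace area = 480*pi

480


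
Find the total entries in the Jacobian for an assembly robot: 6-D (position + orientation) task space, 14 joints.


Given: task space dimension = 6, joints = 14
Jacobian is a 6 x 14 matrix
Total entries = rows * columns
Total = 6 * 14
Total = 84

84


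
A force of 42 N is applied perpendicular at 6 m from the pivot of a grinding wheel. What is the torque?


Given: F = 42 N, r = 6 m, angle = 90 deg (perpendicular)
Using tau = F * r * sin(90)
sin(90) = 1
tau = 42 * 6 * 1
tau = 252 Nm

252 Nm


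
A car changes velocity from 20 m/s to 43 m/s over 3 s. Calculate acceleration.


Given: initial velocity v0 = 20 m/s, final velocity v = 43 m/s, time t = 3 s
Using a = (v - v0) / t
a = (43 - 20) / 3
a = 23 / 3
a = 23/3 m/s^2

23/3 m/s^2


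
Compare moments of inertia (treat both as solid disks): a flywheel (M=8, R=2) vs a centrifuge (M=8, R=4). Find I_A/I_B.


Given: M1=8 kg, R1=2 m, M2=8 kg, R2=4 m
For a disk: I = (1/2)*M*R^2, so I_A/I_B = (M1*R1^2)/(M2*R2^2)
M1*R1^2 = 8*4 = 32
M2*R2^2 = 8*16 = 128
I_A/I_B = 32/128 = 1/4

1/4


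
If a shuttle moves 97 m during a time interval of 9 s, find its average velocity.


Given: distance d = 97 m, time t = 9 s
Using v = d / t
v = 97 / 9
v = 97/9 m/s

97/9 m/s


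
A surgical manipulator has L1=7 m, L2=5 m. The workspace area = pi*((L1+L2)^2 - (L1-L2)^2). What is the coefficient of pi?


Given: L1 = 7, L2 = 5
(L1+L2)^2 = (12)^2 = 144
(L1-L2)^2 = (2)^2 = 4
Difference = 144 - 4 = 140
This equals 4*L1*L2 = 4*7*5 = 140
Workspace area = 140*pi

140


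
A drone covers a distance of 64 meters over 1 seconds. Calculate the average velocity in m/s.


Given: distance d = 64 m, time t = 1 s
Using v = d / t
v = 64 / 1
v = 64 m/s

64 m/s


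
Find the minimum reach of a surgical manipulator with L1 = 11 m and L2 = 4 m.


Given: L1 = 11 m, L2 = 4 m
For a 2-link planar arm, min reach = |L1 - L2| (second link folded back)
Min reach = |11 - 4|
Min reach = 7 m

7 m


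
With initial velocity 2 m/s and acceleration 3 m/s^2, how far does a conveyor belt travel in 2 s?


Given: v0 = 2 m/s, a = 3 m/s^2, t = 2 s
Using s = v0*t + (1/2)*a*t^2
s = 2*2 + (1/2)*3*2^2
s = 4 + (1/2)*12
s = 4 + 6
s = 10

10 m


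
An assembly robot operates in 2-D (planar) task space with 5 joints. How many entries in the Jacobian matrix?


Given: task space dimension = 2, joints = 5
Jacobian is a 2 x 5 matrix
Total entries = rows * columns
Total = 2 * 5
Total = 10

10


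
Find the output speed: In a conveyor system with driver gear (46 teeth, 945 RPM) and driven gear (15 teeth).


Given: N1 = 46 teeth, w1 = 945 RPM, N2 = 15 teeth
Using N1*w1 = N2*w2
w2 = N1*w1 / N2
w2 = 46*945 / 15
w2 = 43470 / 15
w2 = 2898 RPM

2898 RPM


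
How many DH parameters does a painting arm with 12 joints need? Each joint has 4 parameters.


Given: 12 joints, 4 DH parameters per joint (d, theta, a, alpha)
Total DH parameters = number_of_joints * 4
Total = 12 * 4
Total = 48

48


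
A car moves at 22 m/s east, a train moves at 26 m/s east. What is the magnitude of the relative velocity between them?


Given: v_A = 22 m/s east, v_B = 26 m/s east
Both move in the same direction; relative speed = |v_A - v_B|
|22 - 26| = |-4|
= 4 m/s

4 m/s


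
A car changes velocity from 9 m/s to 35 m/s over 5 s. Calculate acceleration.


Given: initial velocity v0 = 9 m/s, final velocity v = 35 m/s, time t = 5 s
Using a = (v - v0) / t
a = (35 - 9) / 5
a = 26 / 5
a = 26/5 m/s^2

26/5 m/s^2


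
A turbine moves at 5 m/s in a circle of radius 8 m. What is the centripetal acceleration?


Given: v = 5 m/s, r = 8 m
Using a_c = v^2 / r
a_c = 5^2 / 8
a_c = 25 / 8
a_c = 25/8 m/s^2

25/8 m/s^2


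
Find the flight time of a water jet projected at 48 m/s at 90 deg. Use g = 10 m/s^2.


Given: v0 = 48 m/s, theta = 90 deg, g = 10 m/s^2
sin(90) = 1
Using T = 2*v0*sin(theta) / g
T = 2*48*1 / 10
T = 96 / 10
T = 48/5 s

48/5 s


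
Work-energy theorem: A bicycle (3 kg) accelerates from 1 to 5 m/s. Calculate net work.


Given: m = 3 kg, v0 = 1 m/s, v = 5 m/s
Using W = (1/2)*m*(v^2 - v0^2)
v^2 = 5^2 = 25
v0^2 = 1^2 = 1
v^2 - v0^2 = 25 - 1 = 24
W = (1/2)*3*24 = 36 J

36 J


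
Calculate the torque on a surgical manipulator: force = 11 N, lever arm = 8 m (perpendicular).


Given: F = 11 N, r = 8 m, angle = 90 deg (perpendicular)
Using tau = F * r * sin(90)
sin(90) = 1
tau = 11 * 8 * 1
tau = 88 Nm

88 Nm


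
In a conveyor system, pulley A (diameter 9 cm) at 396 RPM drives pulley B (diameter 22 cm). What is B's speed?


Given: D1 = 9 cm, w1 = 396 RPM, D2 = 22 cm
Using D1*w1 = D2*w2
w2 = D1*w1 / D2
w2 = 9*396 / 22
w2 = 3564 / 22
w2 = 162 RPM

162 RPM


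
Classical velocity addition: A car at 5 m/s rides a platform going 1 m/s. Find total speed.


Given: object velocity = 5 m/s, platform velocity = 1 m/s (same direction)
Using classical velocity addition: v_total = v_object + v_platform
v_total = 5 + 1
v_total = 6 m/s

6 m/s


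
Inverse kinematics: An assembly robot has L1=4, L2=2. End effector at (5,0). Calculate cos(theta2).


Given: L1 = 4, L2 = 2, target (x, y) = (5, 0)
Using cos(theta2) = (x^2 + y^2 - L1^2 - L2^2) / (2*L1*L2)
x^2 + y^2 = 5^2 + 0 = 25
L1^2 + L2^2 = 16 + 4 = 20
Numerator = 25 - 20 = 5
Denominator = 2*4*2 = 16
cos(theta2) = 5/16 = 5/16

5/16


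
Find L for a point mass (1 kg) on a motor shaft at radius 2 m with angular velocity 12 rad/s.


Given: m = 1 kg, r = 2 m, omega = 12 rad/s
For a point mass: I = m*r^2
I = 1*2^2 = 1*4 = 4
L = I*omega = 4*12
L = 48 kg*m^2/s

48 kg*m^2/s


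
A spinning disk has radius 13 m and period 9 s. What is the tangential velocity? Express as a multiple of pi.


Given: radius r = 13 m, period T = 9 s
Using v = 2*pi*r / T
v = 2*pi*13 / 9
v = 26*pi / 9
v = 26/9*pi m/s

26/9*pi m/s


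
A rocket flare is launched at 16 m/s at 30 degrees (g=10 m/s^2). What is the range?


Given: v0 = 16 m/s, theta = 30 deg, g = 10 m/s^2
sin(2*30) = sin(60) = sqrt(3)/2
Using R = v0^2 * sin(2*theta) / g
R = 16^2 * (sqrt(3)/2) / 10
R = 256 * sqrt(3) / 20
R = 64/5*sqrt(3) m

64/5*sqrt(3) m


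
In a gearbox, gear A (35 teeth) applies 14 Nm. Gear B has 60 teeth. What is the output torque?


Given: N1 = 35, N2 = 60, T1 = 14 Nm
Using T2/T1 = N2/N1
T2 = T1 * N2 / N1
T2 = 14 * 60 / 35
T2 = 840 / 35
T2 = 24 Nm

24 Nm


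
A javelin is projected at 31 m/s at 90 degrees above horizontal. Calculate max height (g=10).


Given: v0 = 31 m/s, theta = 90 deg, g = 10 m/s^2
sin^2(90) = 1
Using H = v0^2 * sin^2(theta) / (2*g)
H = 31^2 * 1 / (2*10)
H = 961 * 1 / 20
H = 961 / 20
H = 961/20 m

961/20 m


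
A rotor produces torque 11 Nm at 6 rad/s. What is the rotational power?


Given: tau = 11 Nm, omega = 6 rad/s
Using P = tau * omega
P = 11 * 6
P = 66 W

66 W


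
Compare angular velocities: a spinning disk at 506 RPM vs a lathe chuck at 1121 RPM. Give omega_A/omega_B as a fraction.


Given: RPM_A = 506, RPM_B = 1121
omega = 2*pi*RPM/60, so omega_A/omega_B = RPM_A / RPM_B
omega_A/omega_B = 506 / 1121
omega_A/omega_B = 506/1121

506/1121


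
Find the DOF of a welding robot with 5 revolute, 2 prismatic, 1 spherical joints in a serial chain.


Given: serial robot with 5 revolute, 2 prismatic, 1 spherical joints
DOF contribution per joint type: revolute=1, prismatic=1, spherical=3, fixed=0
DOF = 5*1 + 2*1 + 1*3
DOF = 10

10


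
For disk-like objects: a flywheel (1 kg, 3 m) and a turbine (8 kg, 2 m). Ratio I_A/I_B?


Given: M1=1 kg, R1=3 m, M2=8 kg, R2=2 m
For a disk: I = (1/2)*M*R^2, so I_A/I_B = (M1*R1^2)/(M2*R2^2)
M1*R1^2 = 1*9 = 9
M2*R2^2 = 8*4 = 32
I_A/I_B = 9/32 = 9/32

9/32


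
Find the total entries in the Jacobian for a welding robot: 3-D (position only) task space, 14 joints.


Given: task space dimension = 3, joints = 14
Jacobian is a 3 x 14 matrix
Total entries = rows * columns
Total = 3 * 14
Total = 42

42


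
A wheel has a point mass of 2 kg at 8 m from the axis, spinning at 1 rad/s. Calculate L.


Given: m = 2 kg, r = 8 m, omega = 1 rad/s
For a point mass: I = m*r^2
I = 2*8^2 = 2*64 = 128
L = I*omega = 128*1
L = 128 kg*m^2/s

128 kg*m^2/s


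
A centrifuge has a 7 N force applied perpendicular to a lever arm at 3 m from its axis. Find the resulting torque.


Given: F = 7 N, r = 3 m, angle = 90 deg (perpendicular)
Using tau = F * r * sin(90)
sin(90) = 1
tau = 7 * 3 * 1
tau = 21 Nm

21 Nm


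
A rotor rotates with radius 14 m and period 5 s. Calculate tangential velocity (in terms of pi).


Given: radius r = 14 m, period T = 5 s
Using v = 2*pi*r / T
v = 2*pi*14 / 5
v = 28*pi / 5
v = 28/5*pi m/s

28/5*pi m/s


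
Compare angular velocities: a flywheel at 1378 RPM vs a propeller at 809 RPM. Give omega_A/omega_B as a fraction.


Given: RPM_A = 1378, RPM_B = 809
omega = 2*pi*RPM/60, so omega_A/omega_B = RPM_A / RPM_B
omega_A/omega_B = 1378 / 809
omega_A/omega_B = 1378/809

1378/809


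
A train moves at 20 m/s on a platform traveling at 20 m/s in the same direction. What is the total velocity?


Given: object velocity = 20 m/s, platform velocity = 20 m/s (same direction)
Using classical velocity addition: v_total = v_object + v_platform
v_total = 20 + 20
v_total = 40 m/s

40 m/s


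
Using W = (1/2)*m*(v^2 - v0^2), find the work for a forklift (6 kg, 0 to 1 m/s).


Given: m = 6 kg, v0 = 0 m/s, v = 1 m/s
Using W = (1/2)*m*(v^2 - v0^2)
v^2 = 1^2 = 1
v0^2 = 0^2 = 0
v^2 - v0^2 = 1 - 0 = 1
W = (1/2)*6*1 = 3 J

3 J


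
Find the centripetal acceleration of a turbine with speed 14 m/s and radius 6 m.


Given: v = 14 m/s, r = 6 m
Using a_c = v^2 / r
a_c = 14^2 / 6
a_c = 196 / 6
a_c = 98/3 m/s^2

98/3 m/s^2


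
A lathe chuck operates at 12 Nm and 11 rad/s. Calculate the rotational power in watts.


Given: tau = 12 Nm, omega = 11 rad/s
Using P = tau * omega
P = 12 * 11
P = 132 W

132 W


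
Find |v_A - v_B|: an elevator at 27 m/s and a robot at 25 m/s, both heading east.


Given: v_A = 27 m/s east, v_B = 25 m/s east
Both move in the same direction; relative speed = |v_A - v_B|
|27 - 25| = |2|
= 2 m/s

2 m/s


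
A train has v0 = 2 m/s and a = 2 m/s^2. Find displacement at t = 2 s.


Given: v0 = 2 m/s, a = 2 m/s^2, t = 2 s
Using s = v0*t + (1/2)*a*t^2
s = 2*2 + (1/2)*2*2^2
s = 4 + (1/2)*8
s = 4 + 4
s = 8

8 m


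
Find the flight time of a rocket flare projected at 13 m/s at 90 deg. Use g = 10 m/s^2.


Given: v0 = 13 m/s, theta = 90 deg, g = 10 m/s^2
sin(90) = 1
Using T = 2*v0*sin(theta) / g
T = 2*13*1 / 10
T = 26 / 10
T = 13/5 s

13/5 s


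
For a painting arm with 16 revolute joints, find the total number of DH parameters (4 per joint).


Given: 16 joints, 4 DH parameters per joint (d, theta, a, alpha)
Total DH parameters = number_of_joints * 4
Total = 16 * 4
Total = 64

64


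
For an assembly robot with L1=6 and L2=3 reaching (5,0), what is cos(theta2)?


Given: L1 = 6, L2 = 3, target (x, y) = (5, 0)
Using cos(theta2) = (x^2 + y^2 - L1^2 - L2^2) / (2*L1*L2)
x^2 + y^2 = 5^2 + 0 = 25
L1^2 + L2^2 = 36 + 9 = 45
Numerator = 25 - 45 = -20
Denominator = 2*6*3 = 36
cos(theta2) = -20/36 = -5/9

-5/9


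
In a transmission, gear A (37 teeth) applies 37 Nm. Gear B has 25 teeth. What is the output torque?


Given: N1 = 37, N2 = 25, T1 = 37 Nm
Using T2/T1 = N2/N1
T2 = T1 * N2 / N1
T2 = 37 * 25 / 37
T2 = 925 / 37
T2 = 25 Nm

25 Nm


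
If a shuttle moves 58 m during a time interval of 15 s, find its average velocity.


Given: distance d = 58 m, time t = 15 s
Using v = d / t
v = 58 / 15
v = 58/15 m/s

58/15 m/s


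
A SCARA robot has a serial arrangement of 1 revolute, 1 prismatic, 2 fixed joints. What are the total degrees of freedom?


Given: serial robot with 1 revolute, 1 prismatic, 2 fixed joints
DOF contribution per joint type: revolute=1, prismatic=1, spherical=3, fixed=0
DOF = 1*1 + 1*1 + 2*0
DOF = 2

2


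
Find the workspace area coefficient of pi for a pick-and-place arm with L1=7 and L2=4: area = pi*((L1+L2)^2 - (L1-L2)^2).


Given: L1 = 7, L2 = 4
(L1+L2)^2 = (11)^2 = 121
(L1-L2)^2 = (3)^2 = 9
Difference = 121 - 9 = 112
This equals 4*L1*L2 = 4*7*4 = 112
Workspace area = 112*pi

112


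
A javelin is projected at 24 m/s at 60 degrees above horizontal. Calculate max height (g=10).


Given: v0 = 24 m/s, theta = 60 deg, g = 10 m/s^2
sin^2(60) = 3/4
Using H = v0^2 * sin^2(theta) / (2*g)
H = 24^2 * 3/4 / (2*10)
H = 576 * 3/4 / 20
H = 432 / 20
H = 108/5 m

108/5 m


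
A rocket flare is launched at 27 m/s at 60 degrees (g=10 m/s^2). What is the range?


Given: v0 = 27 m/s, theta = 60 deg, g = 10 m/s^2
sin(2*60) = sin(120) = sqrt(3)/2
Using R = v0^2 * sin(2*theta) / g
R = 27^2 * (sqrt(3)/2) / 10
R = 729 * sqrt(3) / 20
R = 729/20*sqrt(3) m

729/20*sqrt(3) m


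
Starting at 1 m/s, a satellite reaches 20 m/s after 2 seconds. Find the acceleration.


Given: initial velocity v0 = 1 m/s, final velocity v = 20 m/s, time t = 2 s
Using a = (v - v0) / t
a = (20 - 1) / 2
a = 19 / 2
a = 19/2 m/s^2

19/2 m/s^2


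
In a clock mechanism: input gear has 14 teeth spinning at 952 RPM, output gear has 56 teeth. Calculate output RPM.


Given: N1 = 14 teeth, w1 = 952 RPM, N2 = 56 teeth
Using N1*w1 = N2*w2
w2 = N1*w1 / N2
w2 = 14*952 / 56
w2 = 13328 / 56
w2 = 238 RPM

238 RPM


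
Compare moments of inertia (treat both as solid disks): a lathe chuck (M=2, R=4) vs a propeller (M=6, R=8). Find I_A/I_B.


Given: M1=2 kg, R1=4 m, M2=6 kg, R2=8 m
For a disk: I = (1/2)*M*R^2, so I_A/I_B = (M1*R1^2)/(M2*R2^2)
M1*R1^2 = 2*16 = 32
M2*R2^2 = 6*64 = 384
I_A/I_B = 32/384 = 1/12

1/12


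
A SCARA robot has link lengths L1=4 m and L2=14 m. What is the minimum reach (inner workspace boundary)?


Given: L1 = 4 m, L2 = 14 m
For a 2-link planar arm, min reach = |L1 - L2| (second link folded back)
Min reach = |4 - 14|
Min reach = 10 m

10 m


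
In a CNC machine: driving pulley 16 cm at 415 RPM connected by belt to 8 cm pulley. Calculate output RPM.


Given: D1 = 16 cm, w1 = 415 RPM, D2 = 8 cm
Using D1*w1 = D2*w2
w2 = D1*w1 / D2
w2 = 16*415 / 8
w2 = 6640 / 8
w2 = 830 RPM

830 RPM


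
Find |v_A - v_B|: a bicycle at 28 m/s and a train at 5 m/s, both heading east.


Given: v_A = 28 m/s east, v_B = 5 m/s east
Both move in the same direction; relative speed = |v_A - v_B|
|28 - 5| = |23|
= 23 m/s

23 m/s


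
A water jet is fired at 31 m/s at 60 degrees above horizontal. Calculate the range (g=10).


Given: v0 = 31 m/s, theta = 60 deg, g = 10 m/s^2
sin(2*60) = sin(120) = sqrt(3)/2
Using R = v0^2 * sin(2*theta) / g
R = 31^2 * (sqrt(3)/2) / 10
R = 961 * sqrt(3) / 20
R = 961/20*sqrt(3) m

961/20*sqrt(3) m


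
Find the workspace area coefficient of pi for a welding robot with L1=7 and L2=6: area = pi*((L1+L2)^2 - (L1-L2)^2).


Given: L1 = 7, L2 = 6
(L1+L2)^2 = (13)^2 = 169
(L1-L2)^2 = (1)^2 = 1
Difference = 169 - 1 = 168
This equals 4*L1*L2 = 4*7*6 = 168
Workspace area = 168*pi

168


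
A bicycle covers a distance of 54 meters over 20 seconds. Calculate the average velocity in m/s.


Given: distance d = 54 m, time t = 20 s
Using v = d / t
v = 54 / 20
v = 27/10 m/s

27/10 m/s


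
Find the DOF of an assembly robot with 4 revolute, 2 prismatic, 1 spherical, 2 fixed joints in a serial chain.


Given: serial robot with 4 revolute, 2 prismatic, 1 spherical, 2 fixed joints
DOF contribution per joint type: revolute=1, prismatic=1, spherical=3, fixed=0
DOF = 4*1 + 2*1 + 1*3 + 2*0
DOF = 9

9


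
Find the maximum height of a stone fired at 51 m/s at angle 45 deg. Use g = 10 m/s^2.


Given: v0 = 51 m/s, theta = 45 deg, g = 10 m/s^2
sin^2(45) = 1/2
Using H = v0^2 * sin^2(theta) / (2*g)
H = 51^2 * 1/2 / (2*10)
H = 2601 * 1/2 / 20
H = 2601/2 / 20
H = 2601/40 m

2601/40 m


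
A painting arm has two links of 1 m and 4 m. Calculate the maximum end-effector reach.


Given: L1 = 1 m, L2 = 4 m
For a 2-link planar arm, max reach = L1 + L2 (fully extended)
Max reach = 1 + 4
Max reach = 5 m

5 m


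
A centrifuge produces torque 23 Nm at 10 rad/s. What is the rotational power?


Given: tau = 23 Nm, omega = 10 rad/s
Using P = tau * omega
P = 23 * 10
P = 230 W

230 W


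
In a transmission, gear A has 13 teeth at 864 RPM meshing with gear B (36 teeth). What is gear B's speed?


Given: N1 = 13 teeth, w1 = 864 RPM, N2 = 36 teeth
Using N1*w1 = N2*w2
w2 = N1*w1 / N2
w2 = 13*864 / 36
w2 = 11232 / 36
w2 = 312 RPM

312 RPM


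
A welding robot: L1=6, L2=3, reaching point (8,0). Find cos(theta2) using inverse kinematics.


Given: L1 = 6, L2 = 3, target (x, y) = (8, 0)
Using cos(theta2) = (x^2 + y^2 - L1^2 - L2^2) / (2*L1*L2)
x^2 + y^2 = 8^2 + 0 = 64
L1^2 + L2^2 = 36 + 9 = 45
Numerator = 64 - 45 = 19
Denominator = 2*6*3 = 36
cos(theta2) = 19/36 = 19/36

19/36


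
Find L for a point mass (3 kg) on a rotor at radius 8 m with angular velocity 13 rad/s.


Given: m = 3 kg, r = 8 m, omega = 13 rad/s
For a point mass: I = m*r^2
I = 3*8^2 = 3*64 = 192
L = I*omega = 192*13
L = 2496 kg*m^2/s

2496 kg*m^2/s


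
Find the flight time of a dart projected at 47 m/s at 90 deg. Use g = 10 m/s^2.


Given: v0 = 47 m/s, theta = 90 deg, g = 10 m/s^2
sin(90) = 1
Using T = 2*v0*sin(theta) / g
T = 2*47*1 / 10
T = 94 / 10
T = 47/5 s

47/5 s


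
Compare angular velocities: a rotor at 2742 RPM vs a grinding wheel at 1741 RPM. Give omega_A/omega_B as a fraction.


Given: RPM_A = 2742, RPM_B = 1741
omega = 2*pi*RPM/60, so omega_A/omega_B = RPM_A / RPM_B
omega_A/omega_B = 2742 / 1741
omega_A/omega_B = 2742/1741

2742/1741


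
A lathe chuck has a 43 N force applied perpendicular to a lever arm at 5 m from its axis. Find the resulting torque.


Given: F = 43 N, r = 5 m, angle = 90 deg (perpendicular)
Using tau = F * r * sin(90)
sin(90) = 1
tau = 43 * 5 * 1
tau = 215 Nm

215 Nm


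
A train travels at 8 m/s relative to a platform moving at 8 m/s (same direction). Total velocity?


Given: object velocity = 8 m/s, platform velocity = 8 m/s (same direction)
Using classical velocity addition: v_total = v_object + v_platform
v_total = 8 + 8
v_total = 16 m/s

16 m/s


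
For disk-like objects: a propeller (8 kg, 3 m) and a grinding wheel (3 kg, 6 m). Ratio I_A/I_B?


Given: M1=8 kg, R1=3 m, M2=3 kg, R2=6 m
For a disk: I = (1/2)*M*R^2, so I_A/I_B = (M1*R1^2)/(M2*R2^2)
M1*R1^2 = 8*9 = 72
M2*R2^2 = 3*36 = 108
I_A/I_B = 72/108 = 2/3

2/3


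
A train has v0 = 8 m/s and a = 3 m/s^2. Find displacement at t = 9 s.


Given: v0 = 8 m/s, a = 3 m/s^2, t = 9 s
Using s = v0*t + (1/2)*a*t^2
s = 8*9 + (1/2)*3*9^2
s = 72 + (1/2)*243
s = 72 + 243/2
s = 387/2

387/2 m


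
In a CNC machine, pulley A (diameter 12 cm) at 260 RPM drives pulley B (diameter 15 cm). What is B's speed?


Given: D1 = 12 cm, w1 = 260 RPM, D2 = 15 cm
Using D1*w1 = D2*w2
w2 = D1*w1 / D2
w2 = 12*260 / 15
w2 = 3120 / 15
w2 = 208 RPM

208 RPM


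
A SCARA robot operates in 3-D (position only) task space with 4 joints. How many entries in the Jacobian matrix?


Given: task space dimension = 3, joints = 4
Jacobian is a 3 x 4 matrix
Total entries = rows * columns
Total = 3 * 4
Total = 12

12


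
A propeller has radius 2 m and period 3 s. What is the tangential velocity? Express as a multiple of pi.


Given: radius r = 2 m, period T = 3 s
Using v = 2*pi*r / T
v = 2*pi*2 / 3
v = 4*pi / 3
v = 4/3*pi m/s

4/3*pi m/s


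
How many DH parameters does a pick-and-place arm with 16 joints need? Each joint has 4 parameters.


Given: 16 joints, 4 DH parameters per joint (d, theta, a, alpha)
Total DH parameters = number_of_joints * 4
Total = 16 * 4
Total = 64

64


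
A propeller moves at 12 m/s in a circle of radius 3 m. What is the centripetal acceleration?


Given: v = 12 m/s, r = 3 m
Using a_c = v^2 / r
a_c = 12^2 / 3
a_c = 144 / 3
a_c = 48 m/s^2

48 m/s^2


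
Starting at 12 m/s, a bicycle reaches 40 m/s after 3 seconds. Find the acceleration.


Given: initial velocity v0 = 12 m/s, final velocity v = 40 m/s, time t = 3 s
Using a = (v - v0) / t
a = (40 - 12) / 3
a = 28 / 3
a = 28/3 m/s^2

28/3 m/s^2


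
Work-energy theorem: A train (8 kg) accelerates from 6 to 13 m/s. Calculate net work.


Given: m = 8 kg, v0 = 6 m/s, v = 13 m/s
Using W = (1/2)*m*(v^2 - v0^2)
v^2 = 13^2 = 169
v0^2 = 6^2 = 36
v^2 - v0^2 = 169 - 36 = 133
W = (1/2)*8*133 = 532 J

532 J


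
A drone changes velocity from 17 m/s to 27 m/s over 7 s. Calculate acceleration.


Given: initial velocity v0 = 17 m/s, final velocity v = 27 m/s, time t = 7 s
Using a = (v - v0) / t
a = (27 - 17) / 7
a = 10 / 7
a = 10/7 m/s^2

10/7 m/s^2


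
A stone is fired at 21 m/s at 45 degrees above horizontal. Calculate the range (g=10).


Given: v0 = 21 m/s, theta = 45 deg, g = 10 m/s^2
sin(2*45) = sin(90) = 1
Using R = v0^2 * sin(2*theta) / g
R = 21^2 * 1 / 10
R = 441 / 10
R = 441/10 m

441/10 m


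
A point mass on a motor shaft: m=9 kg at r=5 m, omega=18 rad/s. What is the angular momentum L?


Given: m = 9 kg, r = 5 m, omega = 18 rad/s
For a point mass: I = m*r^2
I = 9*5^2 = 9*25 = 225
L = I*omega = 225*18
L = 4050 kg*m^2/s

4050 kg*m^2/s


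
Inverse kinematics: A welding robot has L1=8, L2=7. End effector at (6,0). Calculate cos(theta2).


Given: L1 = 8, L2 = 7, target (x, y) = (6, 0)
Using cos(theta2) = (x^2 + y^2 - L1^2 - L2^2) / (2*L1*L2)
x^2 + y^2 = 6^2 + 0 = 36
L1^2 + L2^2 = 64 + 49 = 113
Numerator = 36 - 113 = -77
Denominator = 2*8*7 = 112
cos(theta2) = -77/112 = -11/16

-11/16


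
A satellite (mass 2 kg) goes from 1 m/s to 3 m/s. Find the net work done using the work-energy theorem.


Given: m = 2 kg, v0 = 1 m/s, v = 3 m/s
Using W = (1/2)*m*(v^2 - v0^2)
v^2 = 3^2 = 9
v0^2 = 1^2 = 1
v^2 - v0^2 = 9 - 1 = 8
W = (1/2)*2*8 = 8 J

8 J


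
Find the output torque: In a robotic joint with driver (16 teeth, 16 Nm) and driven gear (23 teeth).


Given: N1 = 16, N2 = 23, T1 = 16 Nm
Using T2/T1 = N2/N1
T2 = T1 * N2 / N1
T2 = 16 * 23 / 16
T2 = 368 / 16
T2 = 23 Nm

23 Nm


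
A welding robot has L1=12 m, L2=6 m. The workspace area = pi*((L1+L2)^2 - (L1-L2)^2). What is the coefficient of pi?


Given: L1 = 12, L2 = 6
(L1+L2)^2 = (18)^2 = 324
(L1-L2)^2 = (6)^2 = 36
Difference = 324 - 36 = 288
This equals 4*L1*L2 = 4*12*6 = 288
Workspace area = 288*pi

288


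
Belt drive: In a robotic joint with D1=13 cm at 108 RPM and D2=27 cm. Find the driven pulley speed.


Given: D1 = 13 cm, w1 = 108 RPM, D2 = 27 cm
Using D1*w1 = D2*w2
w2 = D1*w1 / D2
w2 = 13*108 / 27
w2 = 1404 / 27
w2 = 52 RPM

52 RPM


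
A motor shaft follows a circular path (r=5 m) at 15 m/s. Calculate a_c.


Given: v = 15 m/s, r = 5 m
Using a_c = v^2 / r
a_c = 15^2 / 5
a_c = 225 / 5
a_c = 45 m/s^2

45 m/s^2


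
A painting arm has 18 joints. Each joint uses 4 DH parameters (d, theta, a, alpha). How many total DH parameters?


Given: 18 joints, 4 DH parameters per joint (d, theta, a, alpha)
Total DH parameters = number_of_joints * 4
Total = 18 * 4
Total = 72

72


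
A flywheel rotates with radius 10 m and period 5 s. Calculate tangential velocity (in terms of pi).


Given: radius r = 10 m, period T = 5 s
Using v = 2*pi*r / T
v = 2*pi*10 / 5
v = 20*pi / 5
v = 4*pi m/s

4*pi m/s


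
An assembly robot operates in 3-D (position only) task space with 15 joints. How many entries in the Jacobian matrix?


Given: task space dimension = 3, joints = 15
Jacobian is a 3 x 15 matrix
Total entries = rows * columns
Total = 3 * 15
Total = 45

45


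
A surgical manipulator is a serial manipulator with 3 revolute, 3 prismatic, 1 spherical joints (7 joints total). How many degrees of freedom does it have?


Given: serial robot with 3 revolute, 3 prismatic, 1 spherical joints
DOF contribution per joint type: revolute=1, prismatic=1, spherical=3, fixed=0
DOF = 3*1 + 3*1 + 1*3
DOF = 9

9


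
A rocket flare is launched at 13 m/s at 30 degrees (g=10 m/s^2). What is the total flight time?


Given: v0 = 13 m/s, theta = 30 deg, g = 10 m/s^2
sin(30) = 1/2
Using T = 2*v0*sin(theta) / g
T = 2*13*1/2 / 10
T = 13 / 10
T = 13/10 s

13/10 s


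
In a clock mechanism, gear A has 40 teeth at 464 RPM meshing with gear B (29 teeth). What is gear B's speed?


Given: N1 = 40 teeth, w1 = 464 RPM, N2 = 29 teeth
Using N1*w1 = N2*w2
w2 = N1*w1 / N2
w2 = 40*464 / 29
w2 = 18560 / 29
w2 = 640 RPM

640 RPM


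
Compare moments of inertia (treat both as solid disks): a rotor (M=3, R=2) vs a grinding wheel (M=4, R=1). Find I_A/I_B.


Given: M1=3 kg, R1=2 m, M2=4 kg, R2=1 m
For a disk: I = (1/2)*M*R^2, so I_A/I_B = (M1*R1^2)/(M2*R2^2)
M1*R1^2 = 3*4 = 12
M2*R2^2 = 4*1 = 4
I_A/I_B = 12/4 = 3

3


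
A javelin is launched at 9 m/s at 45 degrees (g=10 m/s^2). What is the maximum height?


Given: v0 = 9 m/s, theta = 45 deg, g = 10 m/s^2
sin^2(45) = 1/2
Using H = v0^2 * sin^2(theta) / (2*g)
H = 9^2 * 1/2 / (2*10)
H = 81 * 1/2 / 20
H = 81/2 / 20
H = 81/40 m

81/40 m


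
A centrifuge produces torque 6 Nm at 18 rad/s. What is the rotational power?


Given: tau = 6 Nm, omega = 18 rad/s
Using P = tau * omega
P = 6 * 18
P = 108 W

108 W


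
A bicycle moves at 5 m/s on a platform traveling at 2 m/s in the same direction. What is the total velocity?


Given: object velocity = 5 m/s, platform velocity = 2 m/s (same direction)
Using classical velocity addition: v_total = v_object + v_platform
v_total = 5 + 2
v_total = 7 m/s

7 m/s


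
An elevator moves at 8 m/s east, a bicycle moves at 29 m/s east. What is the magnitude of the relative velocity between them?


Given: v_A = 8 m/s east, v_B = 29 m/s east
Both move in the same direction; relative speed = |v_A - v_B|
|8 - 29| = |-21|
= 21 m/s

21 m/s


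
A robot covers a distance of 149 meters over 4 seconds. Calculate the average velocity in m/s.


Given: distance d = 149 m, time t = 4 s
Using v = d / t
v = 149 / 4
v = 149/4 m/s

149/4 m/s


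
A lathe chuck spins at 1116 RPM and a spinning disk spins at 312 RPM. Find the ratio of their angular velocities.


Given: RPM_A = 1116, RPM_B = 312
omega = 2*pi*RPM/60, so omega_A/omega_B = RPM_A / RPM_B
omega_A/omega_B = 1116 / 312
omega_A/omega_B = 93/26

93/26


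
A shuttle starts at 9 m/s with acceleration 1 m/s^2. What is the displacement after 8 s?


Given: v0 = 9 m/s, a = 1 m/s^2, t = 8 s
Using s = v0*t + (1/2)*a*t^2
s = 9*8 + (1/2)*1*8^2
s = 72 + (1/2)*64
s = 72 + 32
s = 104

104 m


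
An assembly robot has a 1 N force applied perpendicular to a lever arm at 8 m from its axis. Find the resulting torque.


Given: F = 1 N, r = 8 m, angle = 90 deg (perpendicular)
Using tau = F * r * sin(90)
sin(90) = 1
tau = 1 * 8 * 1
tau = 8 Nm

8 Nm


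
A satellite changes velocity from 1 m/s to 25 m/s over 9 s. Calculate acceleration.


Given: initial velocity v0 = 1 m/s, final velocity v = 25 m/s, time t = 9 s
Using a = (v - v0) / t
a = (25 - 1) / 9
a = 24 / 9
a = 8/3 m/s^2

8/3 m/s^2


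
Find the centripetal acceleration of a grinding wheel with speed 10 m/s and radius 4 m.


Given: v = 10 m/s, r = 4 m
Using a_c = v^2 / r
a_c = 10^2 / 4
a_c = 100 / 4
a_c = 25 m/s^2

25 m/s^2


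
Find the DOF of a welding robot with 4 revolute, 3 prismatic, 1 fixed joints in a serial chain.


Given: serial robot with 4 revolute, 3 prismatic, 1 fixed joints
DOF contribution per joint type: revolute=1, prismatic=1, spherical=3, fixed=0
DOF = 4*1 + 3*1 + 1*0
DOF = 7

7


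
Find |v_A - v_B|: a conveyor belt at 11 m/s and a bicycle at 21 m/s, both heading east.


Given: v_A = 11 m/s east, v_B = 21 m/s east
Both move in the same direction; relative speed = |v_A - v_B|
|11 - 21| = |-10|
= 10 m/s

10 m/s


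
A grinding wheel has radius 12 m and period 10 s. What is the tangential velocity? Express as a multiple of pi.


Given: radius r = 12 m, period T = 10 s
Using v = 2*pi*r / T
v = 2*pi*12 / 10
v = 24*pi / 10
v = 12/5*pi m/s

12/5*pi m/s


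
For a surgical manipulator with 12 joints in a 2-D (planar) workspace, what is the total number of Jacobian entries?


Given: task space dimension = 2, joints = 12
Jacobian is a 2 x 12 matrix
Total entries = rows * columns
Total = 2 * 12
Total = 24

24


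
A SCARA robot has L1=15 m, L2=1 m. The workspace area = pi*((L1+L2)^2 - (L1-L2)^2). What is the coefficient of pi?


Given: L1 = 15, L2 = 1
(L1+L2)^2 = (16)^2 = 256
(L1-L2)^2 = (14)^2 = 196
Difference = 256 - 196 = 60
This equals 4*L1*L2 = 4*15*1 = 60
Workspace area = 60*pi

60


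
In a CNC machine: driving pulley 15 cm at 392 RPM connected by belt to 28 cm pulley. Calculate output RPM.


Given: D1 = 15 cm, w1 = 392 RPM, D2 = 28 cm
Using D1*w1 = D2*w2
w2 = D1*w1 / D2
w2 = 15*392 / 28
w2 = 5880 / 28
w2 = 210 RPM

210 RPM


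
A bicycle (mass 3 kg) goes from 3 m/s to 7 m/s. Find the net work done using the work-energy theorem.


Given: m = 3 kg, v0 = 3 m/s, v = 7 m/s
Using W = (1/2)*m*(v^2 - v0^2)
v^2 = 7^2 = 49
v0^2 = 3^2 = 9
v^2 - v0^2 = 49 - 9 = 40
W = (1/2)*3*40 = 60 J

60 J


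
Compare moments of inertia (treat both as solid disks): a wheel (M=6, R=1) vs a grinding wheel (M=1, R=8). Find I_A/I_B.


Given: M1=6 kg, R1=1 m, M2=1 kg, R2=8 m
For a disk: I = (1/2)*M*R^2, so I_A/I_B = (M1*R1^2)/(M2*R2^2)
M1*R1^2 = 6*1 = 6
M2*R2^2 = 1*64 = 64
I_A/I_B = 6/64 = 3/32

3/32


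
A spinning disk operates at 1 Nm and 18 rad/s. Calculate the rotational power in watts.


Given: tau = 1 Nm, omega = 18 rad/s
Using P = tau * omega
P = 1 * 18
P = 18 W

18 W


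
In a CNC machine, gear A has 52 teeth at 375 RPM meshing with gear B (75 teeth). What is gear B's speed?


Given: N1 = 52 teeth, w1 = 375 RPM, N2 = 75 teeth
Using N1*w1 = N2*w2
w2 = N1*w1 / N2
w2 = 52*375 / 75
w2 = 19500 / 75
w2 = 260 RPM

260 RPM


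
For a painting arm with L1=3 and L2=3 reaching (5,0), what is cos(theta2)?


Given: L1 = 3, L2 = 3, target (x, y) = (5, 0)
Using cos(theta2) = (x^2 + y^2 - L1^2 - L2^2) / (2*L1*L2)
x^2 + y^2 = 5^2 + 0 = 25
L1^2 + L2^2 = 9 + 9 = 18
Numerator = 25 - 18 = 7
Denominator = 2*3*3 = 18
cos(theta2) = 7/18 = 7/18

7/18


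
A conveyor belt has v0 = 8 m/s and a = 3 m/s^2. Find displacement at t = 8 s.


Given: v0 = 8 m/s, a = 3 m/s^2, t = 8 s
Using s = v0*t + (1/2)*a*t^2
s = 8*8 + (1/2)*3*8^2
s = 64 + (1/2)*192
s = 64 + 96
s = 160

160 m


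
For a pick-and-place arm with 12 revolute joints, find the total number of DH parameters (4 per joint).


Given: 12 joints, 4 DH parameters per joint (d, theta, a, alpha)
Total DH parameters = number_of_joints * 4
Total = 12 * 4
Total = 48

48


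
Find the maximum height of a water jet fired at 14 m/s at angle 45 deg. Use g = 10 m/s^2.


Given: v0 = 14 m/s, theta = 45 deg, g = 10 m/s^2
sin^2(45) = 1/2
Using H = v0^2 * sin^2(theta) / (2*g)
H = 14^2 * 1/2 / (2*10)
H = 196 * 1/2 / 20
H = 98 / 20
H = 49/10 m

49/10 m


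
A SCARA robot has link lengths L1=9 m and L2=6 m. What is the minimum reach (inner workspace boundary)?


Given: L1 = 9 m, L2 = 6 m
For a 2-link planar arm, min reach = |L1 - L2| (second link folded back)
Min reach = |9 - 6|
Min reach = 3 m

3 m
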